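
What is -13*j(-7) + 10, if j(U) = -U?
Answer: -81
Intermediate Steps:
-13*j(-7) + 10 = -(-13)*(-7) + 10 = -13*7 + 10 = -91 + 10 = -81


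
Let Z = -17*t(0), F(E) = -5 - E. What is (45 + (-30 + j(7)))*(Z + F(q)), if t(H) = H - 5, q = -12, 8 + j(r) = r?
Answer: 1288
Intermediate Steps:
j(r) = -8 + r
t(H) = -5 + H
Z = 85 (Z = -17*(-5 + 0) = -17*(-5) = 85)
(45 + (-30 + j(7)))*(Z + F(q)) = (45 + (-30 + (-8 + 7)))*(85 + (-5 - 1*(-12))) = (45 + (-30 - 1))*(85 + (-5 + 12)) = (45 - 31)*(85 + 7) = 14*92 = 1288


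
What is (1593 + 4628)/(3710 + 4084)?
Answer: 6221/7794 ≈ 0.79818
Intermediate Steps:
(1593 + 4628)/(3710 + 4084) = 6221/7794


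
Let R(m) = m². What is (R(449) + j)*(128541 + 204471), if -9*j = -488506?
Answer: 255632776660/3 ≈ 8.5211e+10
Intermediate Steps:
j = 488506/9 (j = -⅑*(-488506) = 488506/9 ≈ 54278.)
(R(449) + j)*(128541 + 204471) = (449² + 488506/9)*(128541 + 204471) = (201601 + 488506/9)*333012 = (2302915/9)*333012 = 255632776660/3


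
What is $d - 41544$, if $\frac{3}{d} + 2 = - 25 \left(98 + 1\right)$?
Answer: $- \frac{102904491}{2477} \approx -41544.0$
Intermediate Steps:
$d = - \frac{3}{2477}$ ($d = \frac{3}{-2 - 25 \left(98 + 1\right)} = \frac{3}{-2 - 2475} = \frac{3}{-2477} = 3 \left(- \frac{1}{2477}\right) = - \frac{3}{2477} \approx -0.0012111$)
$d - 41544 = - \frac{3}{2477} - 41544 = - \frac{102904491}{2477}$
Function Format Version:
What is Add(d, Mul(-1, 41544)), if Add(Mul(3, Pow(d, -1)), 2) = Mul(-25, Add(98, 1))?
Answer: Rational(-102904491, 2477) ≈ -41544.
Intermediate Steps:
d = Rational(-3, 2477) (d = Mul(3, Pow(Add(-2, Mul(-25, Add(98, 1))), -1)) = Mul(3, Pow(Add(-2, Mul(-25, 99)), -1)) = Mul(3, Pow(Add(-2, -2475), -1)) = Mul(3, Pow(-2477, -1)) = Mul(3, Rational(-1, 2477)) = Rational(-3, 2477) ≈ -0.0012111)
Add(d, Mul(-1, 41544)) = Add(Rational(-3, 2477), Mul(-1, 41544)) = Add(Rational(-3, 2477), -41544) = Rational(-102904491, 2477)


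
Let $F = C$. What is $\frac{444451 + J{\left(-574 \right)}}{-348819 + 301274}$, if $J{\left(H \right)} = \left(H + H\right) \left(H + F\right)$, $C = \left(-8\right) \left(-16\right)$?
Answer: $- \frac{956459}{47545} \approx -20.117$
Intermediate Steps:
$C = 128$
$F = 128$
$J{\left(H \right)} = 2 H \left(128 + H\right)$ ($J{\left(H \right)} = \left(H + H\right) \left(H + 128\right) = 2 H \left(128 + H\right)$)
$\frac{444451 + J{\left(-574 \right)}}{-348819 + 301274} = \frac{444451 + 2 \left(-574\right) \left(128 - 574\right)}{-348819 + 301274} = \frac{444451 + 2 \left(-574\right) \left(-446\right)}{-47545} = \left(444451 + 512008\right) \left(- \frac{1}{47545}\right) = 956459 \left(- \frac{1}{47545}\right) = - \frac{956459}{47545}$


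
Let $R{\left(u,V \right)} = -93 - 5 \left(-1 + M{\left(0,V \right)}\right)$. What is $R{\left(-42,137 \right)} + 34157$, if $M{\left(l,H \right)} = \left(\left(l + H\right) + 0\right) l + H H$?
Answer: $-59776$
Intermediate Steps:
$M{\left(l,H \right)} = H^{2} + l \left(H + l\right)$ ($M{\left(l,H \right)} = \left(\left(H + l\right) + 0\right) l + H^{2} = \left(H + l\right) l + H^{2} = l \left(H + l\right) + H^{2} = H^{2} + l \left(H + l\right)$)
$R{\left(u,V \right)} = -88 - 5 V^{2}$ ($R{\left(u,V \right)} = -93 - 5 \left(-1 + \left(V^{2} + 0^{2} + V 0\right)\right) = -93 - 5 \left(-1 + \left(V^{2} + 0 + 0\right)\right) = -93 - 5 \left(-1 + V^{2}\right) = -93 - \left(-5 + 5 V^{2}\right) = -88 - 5 V^{2}$)
$R{\left(-42,137 \right)} + 34157 = \left(-88 - 5 \cdot 137^{2}\right) + 34157 = \left(-88 - 93845\right) + 34157 = -93933 + 34157 = -59776$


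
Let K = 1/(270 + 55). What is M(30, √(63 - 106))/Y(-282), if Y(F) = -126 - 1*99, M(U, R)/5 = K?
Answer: -1/14625 ≈ -6.8376e-5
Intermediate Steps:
K = 1/325 ≈ 0.0030769
M(U, R) = 1/65 (M(U, R) = 5*(1/325) = 1/65)
Y(F) = -225 (Y(F) = -126 - 99 = -225)
M(30, √(63 - 106))/Y(-282) = (1/65)/(-225) = (1/65)*(-1/225) = -1/14625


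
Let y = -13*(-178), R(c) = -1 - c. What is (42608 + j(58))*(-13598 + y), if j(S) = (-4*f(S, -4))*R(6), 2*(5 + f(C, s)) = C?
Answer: -488371520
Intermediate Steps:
f(C, s) = -5 + C/2
j(S) = -140 + 14*S (j(S) = (-4*(-5 + S/2))*(-1 - 1*6) = (20 - 2*S)*(-1 - 6) = (20 - 2*S)*(-7) = -140 + 14*S)
y = 2314
(42608 + j(58))*(-13598 + y) = (42608 + (-140 + 14*58))*(-13598 + 2314) = (42608 + (-140 + 812))*(-11284) = (42608 + 672)*(-11284) = 43280*(-11284) = -488371520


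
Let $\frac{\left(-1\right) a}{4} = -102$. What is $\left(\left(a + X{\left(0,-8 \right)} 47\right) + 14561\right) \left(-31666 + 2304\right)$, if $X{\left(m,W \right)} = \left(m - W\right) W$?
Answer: $-351198882$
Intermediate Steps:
$a = 408$ ($a = \left(-4\right) \left(-102\right) = 408$)
$X{\left(m,W \right)} = W \left(m - W\right)$
$\left(\left(a + X{\left(0,-8 \right)} 47\right) + 14561\right) \left(-31666 + 2304\right) = \left(\left(408 + - 8 \left(0 - -8\right) 47\right) + 14561\right) \left(-31666 + 2304\right) = \left(\left(408 + - 8 \left(0 + 8\right) 47\right) + 14561\right) \left(-29362\right) = \left(\left(408 + \left(-8\right) 8 \cdot 47\right) + 14561\right) \left(-29362\right) = \left(\left(408 - 3008\right) + 14561\right) \left(-29362\right) = \left(-2600 + 14561\right) \left(-29362\right) = 11961 \left(-29362\right) = -351198882$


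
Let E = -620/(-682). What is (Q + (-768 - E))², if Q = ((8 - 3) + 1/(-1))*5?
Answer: 67864644/121 ≈ 5.6087e+5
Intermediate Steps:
E = 10/11 (E = -620*(-1/682) = 10/11 ≈ 0.90909)
Q = 20 (Q = (5 - 1)*5 = 4*5 = 20)
(Q + (-768 - E))² = (20 + (-768 - 1*10/11))² = (20 + (-768 - 10/11))² = (20 - 8458/11)² = (-8238/11)² = 67864644/121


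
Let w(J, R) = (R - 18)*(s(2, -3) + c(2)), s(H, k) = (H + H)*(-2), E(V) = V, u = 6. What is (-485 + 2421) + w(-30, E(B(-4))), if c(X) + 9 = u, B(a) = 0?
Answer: 2134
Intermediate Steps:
c(X) = -3 (c(X) = -9 + 6 = -3)
s(H, k) = -4*H (s(H, k) = (2*H)*(-2) = -4*H)
w(J, R) = 198 - 11*R (w(J, R) = (R - 18)*(-4*2 - 3) = (-18 + R)*(-8 - 3) = (-18 + R)*(-11) = 198 - 11*R)
(-485 + 2421) + w(-30, E(B(-4))) = (-485 + 2421) + (198 - 11*0) = 1936 + (198 + 0) = 1936 + 198 = 2134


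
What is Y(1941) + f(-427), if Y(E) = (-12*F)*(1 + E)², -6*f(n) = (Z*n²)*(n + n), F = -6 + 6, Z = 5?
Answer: 389272415/3 ≈ 1.2976e+8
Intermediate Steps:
F = 0
f(n) = -5*n³/3 (f(n) = -5*n²*(n + n)/6 = -5*n²*2*n/6 = -5*n³/3)
Y(E) = 0 (Y(E) = (-12*0)*(1 + E)² = 0*(1 + E)² = 0)
Y(1941) + f(-427) = 0 - 5/3*(-427)³ = 0 - 5/3*(-77854483) = 0 + 389272415/3 = 389272415/3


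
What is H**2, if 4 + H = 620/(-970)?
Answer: 202500/9409 ≈ 21.522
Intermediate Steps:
H = -450/97 (H = -4 + 620/(-970) = -4 + 620*(-1/970) = -4 - 62/97 = -450/97 ≈ -4.6392)
H**2 = (-450/97)**2 = 202500/9409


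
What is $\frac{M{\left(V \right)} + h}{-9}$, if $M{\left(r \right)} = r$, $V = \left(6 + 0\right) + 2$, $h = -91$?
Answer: $\frac{83}{9} \approx 9.2222$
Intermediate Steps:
$V = 8$ ($V = 6 + 2 = 8$)
$\frac{M{\left(V \right)} + h}{-9} = \frac{8 - 91}{-9} = \left(-83\right) \left(- \frac{1}{9}\right) = \frac{83}{9}$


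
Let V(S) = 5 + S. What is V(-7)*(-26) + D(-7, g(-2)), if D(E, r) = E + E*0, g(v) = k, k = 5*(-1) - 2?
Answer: 45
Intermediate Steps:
k = -7 (k = -5 - 2 = -7)
g(v) = -7
D(E, r) = E (D(E, r) = E + 0 = E)
V(-7)*(-26) + D(-7, g(-2)) = (5 - 7)*(-26) - 7 = -2*(-26) - 7 = 52 - 7 = 45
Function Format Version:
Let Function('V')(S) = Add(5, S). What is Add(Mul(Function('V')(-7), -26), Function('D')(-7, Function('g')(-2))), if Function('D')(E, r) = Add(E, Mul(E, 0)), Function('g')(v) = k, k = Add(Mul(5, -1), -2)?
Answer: 45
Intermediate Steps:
k = -7 (k = Add(-5, -2) = -7)
Function('g')(v) = -7
Function('D')(E, r) = E (Function('D')(E, r) = Add(E, 0) = E)
Add(Mul(Function('V')(-7), -26), Function('D')(-7, Function('g')(-2))) = Add(Mul(Add(5, -7), -26), -7) = Add(Mul(-2, -26), -7) = Add(52, -7) = 45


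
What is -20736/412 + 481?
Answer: 44359/103 ≈ 430.67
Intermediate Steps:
-20736/412 + 481 = -144*36/103 + 481 = -5184/103 + 481 = 44359/103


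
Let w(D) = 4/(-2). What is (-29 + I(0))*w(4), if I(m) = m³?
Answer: 58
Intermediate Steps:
w(D) = -2 (w(D) = 4*(-½) = -2)
(-29 + I(0))*w(4) = (-29 + 0³)*(-2) = (-29 + 0)*(-2) = -29*(-2) = 58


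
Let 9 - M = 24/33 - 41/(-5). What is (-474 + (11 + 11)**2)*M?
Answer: 8/11 ≈ 0.72727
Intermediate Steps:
M = 4/55 (M = 9 - (24/33 - 41/(-5)) = 9 - (24*(1/33) - 41*(-1/5)) = 9 - (8/11 + 41/5) = 9 - 1*491/55 = 9 - 491/55 = 4/55 ≈ 0.072727)
(-474 + (11 + 11)**2)*M = (-474 + (11 + 11)**2)*(4/55) = (-474 + 22**2)*(4/55) = (-474 + 484)*(4/55) = 10*(4/55) = 8/11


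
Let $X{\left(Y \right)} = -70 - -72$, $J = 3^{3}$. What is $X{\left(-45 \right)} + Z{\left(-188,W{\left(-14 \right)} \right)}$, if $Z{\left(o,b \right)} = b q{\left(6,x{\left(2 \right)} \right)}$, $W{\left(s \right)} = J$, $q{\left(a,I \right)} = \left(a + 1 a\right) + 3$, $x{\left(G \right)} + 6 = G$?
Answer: $407$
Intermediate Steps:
$x{\left(G \right)} = -6 + G$
$J = 27$
$q{\left(a,I \right)} = 3 + 2 a$ ($q{\left(a,I \right)} = \left(a + a\right) + 3 = 2 a + 3 = 3 + 2 a$)
$W{\left(s \right)} = 27$
$X{\left(Y \right)} = 2$ ($X{\left(Y \right)} = -70 + 72 = 2$)
$Z{\left(o,b \right)} = 15 b$ ($Z{\left(o,b \right)} = b \left(3 + 2 \cdot 6\right) = b \left(3 + 12\right) = b 15 = 15 b$)
$X{\left(-45 \right)} + Z{\left(-188,W{\left(-14 \right)} \right)} = 2 + 15 \cdot 27 = 2 + 405 = 407$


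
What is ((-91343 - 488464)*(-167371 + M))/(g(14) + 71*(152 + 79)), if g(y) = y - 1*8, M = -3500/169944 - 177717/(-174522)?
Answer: 6662440552443319205/1126422842043 ≈ 5.9147e+6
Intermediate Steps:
M = 616481476/617895141 (M = -3500*1/169944 - 177717*(-1/174522) = -875/42486 + 59239/58174 = 616481476/617895141 ≈ 0.99771)
g(y) = -8 + y (g(y) = y - 8 = -8 + y)
((-91343 - 488464)*(-167371 + M))/(g(14) + 71*(152 + 79)) = ((-91343 - 488464)*(-167371 + 616481476/617895141))/((-8 + 14) + 71*(152 + 79)) = (-579807*(-103417111162835/617895141))/(6 + 71*231) = 19987321657329957615/(205965047*(6 + 16401)) = (19987321657329957615/205965047)/16407 = (19987321657329957615/205965047)*(1/16407) = 6662440552443319205/1126422842043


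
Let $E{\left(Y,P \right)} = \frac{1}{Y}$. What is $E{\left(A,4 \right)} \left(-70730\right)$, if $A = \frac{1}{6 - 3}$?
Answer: $-212190$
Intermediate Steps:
$A = \frac{1}{3} \approx 0.33333$
$E{\left(A,4 \right)} \left(-70730\right) = \frac{1}{\frac{1}{3}} \left(-70730\right) = 3 \left(-70730\right) = -212190$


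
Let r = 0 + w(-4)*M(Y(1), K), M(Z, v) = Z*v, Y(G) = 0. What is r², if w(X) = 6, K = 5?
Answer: 0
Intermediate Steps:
r = 0 (r = 0 + 6*(0*5) = 0 + 6*0 = 0 + 0 = 0)
r² = 0² = 0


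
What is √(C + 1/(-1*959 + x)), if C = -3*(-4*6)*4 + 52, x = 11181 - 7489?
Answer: √2539560993/2733 ≈ 18.439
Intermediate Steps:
x = 3692
C = 340 (C = -(-72)*4 + 52 = -3*(-96) + 52 = 288 + 52 = 340)
√(C + 1/(-1*959 + x)) = √(340 + 1/(-1*959 + 3692)) = √(340 + 1/(-959 + 3692)) = √(340 + 1/2733) = √(929221/2733) = √2539560993/2733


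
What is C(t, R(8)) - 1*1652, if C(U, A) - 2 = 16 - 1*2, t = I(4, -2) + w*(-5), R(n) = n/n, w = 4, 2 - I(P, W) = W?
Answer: -1636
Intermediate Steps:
I(P, W) = 2 - W
R(n) = 1
t = -16 (t = (2 - 1*(-2)) + 4*(-5) = (2 + 2) - 20 = 4 - 20 = -16)
C(U, A) = 16 (C(U, A) = 2 + (16 - 1*2) = 2 + (16 - 2) = 2 + 14 = 16)
C(t, R(8)) - 1*1652 = 16 - 1*1652 = 16 - 1652 = -1636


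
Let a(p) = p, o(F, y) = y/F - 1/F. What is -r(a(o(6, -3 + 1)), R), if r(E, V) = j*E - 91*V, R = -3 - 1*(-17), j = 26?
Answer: 1287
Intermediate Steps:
o(F, y) = -1/F + y/F
R = 14 (R = -3 + 17 = 14)
r(E, V) = -91*V + 26*E (r(E, V) = 26*E - 91*V = -91*V + 26*E)
-r(a(o(6, -3 + 1)), R) = -(-91*14 + 26*((-1 + (-3 + 1))/6)) = -(-1274 + 26*((-1 - 2)/6)) = -(-1274 + 26*((1/6)*(-3))) = -(-1274 + 26*(-1/2)) = -(-1274 - 13) = -1*(-1287) = 1287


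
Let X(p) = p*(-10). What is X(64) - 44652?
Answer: -45292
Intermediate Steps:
X(p) = -10*p
X(64) - 44652 = -10*64 - 44652 = -640 - 44652 = -45292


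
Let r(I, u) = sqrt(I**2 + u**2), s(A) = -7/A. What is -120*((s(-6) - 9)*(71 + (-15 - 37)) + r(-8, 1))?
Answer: 17860 - 120*sqrt(65) ≈ 16893.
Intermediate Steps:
-120*((s(-6) - 9)*(71 + (-15 - 37)) + r(-8, 1)) = -120*((-7/(-6) - 9)*(71 + (-15 - 37)) + sqrt((-8)**2 + 1**2)) = -120*((-7*(-1/6) - 9)*(71 - 52) + sqrt(64 + 1)) = -120*((7/6 - 9)*19 + sqrt(65)) = -120*(-47/6*19 + sqrt(65)) = -120*(-893/6 + sqrt(65)) = 17860 - 120*sqrt(65)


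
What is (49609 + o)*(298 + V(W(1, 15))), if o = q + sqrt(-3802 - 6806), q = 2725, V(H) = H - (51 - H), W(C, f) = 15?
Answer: 14496518 + 1108*I*sqrt(663) ≈ 1.4497e+7 + 28530.0*I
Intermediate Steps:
V(H) = -51 + 2*H (V(H) = H + (-51 + H) = -51 + 2*H)
o = 2725 + 4*I*sqrt(663) (o = 2725 + sqrt(-3802 - 6806) = 2725 + sqrt(-10608) = 2725 + 4*I*sqrt(663) ≈ 2725.0 + 103.0*I)
(49609 + o)*(298 + V(W(1, 15))) = (49609 + (2725 + 4*I*sqrt(663)))*(298 + (-51 + 2*15)) = (52334 + 4*I*sqrt(663))*(298 + (-51 + 30)) = (52334 + 4*I*sqrt(663))*(298 - 21) = (52334 + 4*I*sqrt(663))*277 = 14496518 + 1108*I*sqrt(663)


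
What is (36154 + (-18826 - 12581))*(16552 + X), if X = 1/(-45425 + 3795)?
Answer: 3270966675973/41630 ≈ 7.8572e+7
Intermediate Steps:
X = -1/41630 (X = 1/(-41630) = -1/41630 ≈ -2.4021e-5)
(36154 + (-18826 - 12581))*(16552 + X) = (36154 + (-18826 - 12581))*(16552 - 1/41630) = (36154 - 31407)*(689059759/41630) = 4747*(689059759/41630) = 3270966675973/41630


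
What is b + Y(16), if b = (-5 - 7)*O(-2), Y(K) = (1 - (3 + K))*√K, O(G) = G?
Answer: -48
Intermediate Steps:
Y(K) = √K*(-2 - K) (Y(K) = (1 + (-3 - K))*√K = (-2 - K)*√K = √K*(-2 - K))
b = 24 (b = (-5 - 7)*(-2) = -12*(-2) = 24)
b + Y(16) = 24 + √16*(-2 - 1*16) = 24 + 4*(-2 - 16) = 24 + 4*(-18) = 24 - 72 = -48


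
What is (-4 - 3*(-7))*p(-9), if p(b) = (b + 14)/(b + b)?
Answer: -85/18 ≈ -4.7222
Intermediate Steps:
p(b) = (14 + b)/(2*b) (p(b) = (14 + b)/((2*b)) = (14 + b)*(1/(2*b)) = (14 + b)/(2*b))
(-4 - 3*(-7))*p(-9) = (-4 - 3*(-7))*((1/2)*(14 - 9)/(-9)) = (-4 + 21)*((1/2)*(-1/9)*5) = 17*(-5/18) = -85/18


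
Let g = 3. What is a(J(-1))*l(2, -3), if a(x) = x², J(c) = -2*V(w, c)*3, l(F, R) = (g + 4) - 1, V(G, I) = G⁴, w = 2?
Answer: 55296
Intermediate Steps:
l(F, R) = 6 (l(F, R) = (3 + 4) - 1 = 7 - 1 = 6)
J(c) = -96 (J(c) = -2*2⁴*3 = -2*16*3 = -32*3 = -96)
a(J(-1))*l(2, -3) = (-96)²*6 = 9216*6 = 55296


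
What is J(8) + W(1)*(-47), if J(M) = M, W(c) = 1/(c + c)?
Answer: -31/2 ≈ -15.500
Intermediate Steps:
W(c) = 1/(2*c)
J(8) + W(1)*(-47) = 8 + ((½)/1)*(-47) = 8 + ((½)*1)*(-47) = 8 + (½)*(-47) = 8 - 47/2 = -31/2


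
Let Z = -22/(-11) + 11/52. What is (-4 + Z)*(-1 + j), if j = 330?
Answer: -30597/52 ≈ -588.40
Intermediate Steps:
Z = 115/52 (Z = -22*(-1/11) + 11*(1/52) = 2 + 11/52 = 115/52 ≈ 2.2115)
(-4 + Z)*(-1 + j) = (-4 + 115/52)*(-1 + 330) = -93/52*329 = -30597/52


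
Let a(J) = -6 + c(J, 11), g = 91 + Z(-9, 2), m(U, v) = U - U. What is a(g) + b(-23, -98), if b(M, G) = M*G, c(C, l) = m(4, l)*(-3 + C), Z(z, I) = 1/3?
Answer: 2248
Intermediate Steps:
Z(z, I) = ⅓
m(U, v) = 0
c(C, l) = 0 (c(C, l) = 0*(-3 + C) = 0)
g = 274/3 (g = 91 + ⅓ = 274/3 ≈ 91.333)
b(M, G) = G*M
a(J) = -6 (a(J) = -6 + 0 = -6)
a(g) + b(-23, -98) = -6 - 98*(-23) = -6 + 2254 = 2248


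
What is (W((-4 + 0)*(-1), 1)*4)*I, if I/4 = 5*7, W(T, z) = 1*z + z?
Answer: 1120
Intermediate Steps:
W(T, z) = 2*z (W(T, z) = z + z = 2*z)
I = 140 (I = 4*(5*7) = 4*35 = 140)
(W((-4 + 0)*(-1), 1)*4)*I = ((2*1)*4)*140 = (2*4)*140 = 8*140 = 1120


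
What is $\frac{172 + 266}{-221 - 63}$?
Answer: $- \frac{219}{142} \approx -1.5423$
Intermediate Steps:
$\frac{172 + 266}{-221 - 63} = \frac{438}{-284} = 438 \left(- \frac{1}{284}\right) = - \frac{219}{142}$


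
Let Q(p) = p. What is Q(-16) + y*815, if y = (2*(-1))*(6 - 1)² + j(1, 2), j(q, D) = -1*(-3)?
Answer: -38321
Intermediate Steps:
j(q, D) = 3
y = -47 (y = (2*(-1))*(6 - 1)² + 3 = -2*5² + 3 = -2*25 + 3 = -50 + 3 = -47)
Q(-16) + y*815 = -16 - 47*815 = -16 - 38305 = -38321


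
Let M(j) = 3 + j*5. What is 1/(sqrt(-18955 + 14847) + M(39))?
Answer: 99/21656 - I*sqrt(1027)/21656 ≈ 0.0045715 - 0.0014798*I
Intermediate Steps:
M(j) = 3 + 5*j
1/(sqrt(-18955 + 14847) + M(39)) = 1/(sqrt(-18955 + 14847) + (3 + 5*39)) = 1/(sqrt(-4108) + (3 + 195)) = 1/(2*I*sqrt(1027) + 198) = 1/(198 + 2*I*sqrt(1027))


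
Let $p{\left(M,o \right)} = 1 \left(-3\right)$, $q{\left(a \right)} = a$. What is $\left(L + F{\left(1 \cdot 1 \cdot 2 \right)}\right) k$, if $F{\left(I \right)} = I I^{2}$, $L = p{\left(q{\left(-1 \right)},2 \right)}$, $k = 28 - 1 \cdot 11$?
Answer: $85$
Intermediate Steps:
$p{\left(M,o \right)} = -3$
$k = 17$ ($k = 28 - 11 = 17$)
$L = -3$
$F{\left(I \right)} = I^{3}$
$\left(L + F{\left(1 \cdot 1 \cdot 2 \right)}\right) k = \left(-3 + \left(1 \cdot 1 \cdot 2\right)^{3}\right) 17 = \left(-3 + \left(1 \cdot 2\right)^{3}\right) 17 = \left(-3 + 2^{3}\right) 17 = \left(-3 + 8\right) 17 = 5 \cdot 17 = 85$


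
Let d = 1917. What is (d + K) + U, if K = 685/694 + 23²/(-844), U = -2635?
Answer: -210173717/292868 ≈ -717.64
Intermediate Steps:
K = 105507/292868 (K = 685*(1/694) + 529*(-1/844) = 685/694 - 529/844 = 105507/292868 ≈ 0.36025)
(d + K) + U = (1917 + 105507/292868) - 2635 = 561533463/292868 - 2635 = -210173717/292868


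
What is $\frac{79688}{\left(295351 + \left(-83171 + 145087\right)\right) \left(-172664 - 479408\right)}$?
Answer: $- \frac{9961}{29120475903} \approx -3.4206 \cdot 10^{-7}$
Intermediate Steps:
$\frac{79688}{\left(295351 + \left(-83171 + 145087\right)\right) \left(-172664 - 479408\right)} = \frac{79688}{\left(295351 + 61916\right) \left(-652072\right)} = \frac{79688}{357267 \left(-652072\right)} = \frac{79688}{-232963807224} = 79688 \left(- \frac{1}{232963807224}\right) = - \frac{9961}{29120475903}$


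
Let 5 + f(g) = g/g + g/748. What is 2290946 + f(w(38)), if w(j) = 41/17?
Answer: 29131618513/12716 ≈ 2.2909e+6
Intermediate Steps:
w(j) = 41/17 (w(j) = 41*(1/17) = 41/17)
f(g) = -4 + g/748 (f(g) = -5 + (g/g + g/748) = -5 + (1 + g*(1/748)) = -5 + (1 + g/748) = -4 + g/748)
2290946 + f(w(38)) = 2290946 + (-4 + (1/748)*(41/17)) = 2290946 + (-4 + 41/12716) = 2290946 - 50823/12716 = 29131618513/12716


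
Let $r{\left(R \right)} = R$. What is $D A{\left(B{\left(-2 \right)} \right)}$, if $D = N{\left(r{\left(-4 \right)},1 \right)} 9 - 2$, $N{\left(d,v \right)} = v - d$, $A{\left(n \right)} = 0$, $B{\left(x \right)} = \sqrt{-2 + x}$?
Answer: $0$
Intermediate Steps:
$D = 43$ ($D = \left(1 - -4\right) 9 - 2 = \left(1 + 4\right) 9 - 2 = 5 \cdot 9 - 2 = 45 - 2 = 43$)
$D A{\left(B{\left(-2 \right)} \right)} = 43 \cdot 0 = 0$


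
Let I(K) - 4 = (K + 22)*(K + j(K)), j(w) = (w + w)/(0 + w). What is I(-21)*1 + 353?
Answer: 338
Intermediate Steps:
j(w) = 2 (j(w) = (2*w)/w = 2)
I(K) = 4 + (2 + K)*(22 + K) (I(K) = 4 + (K + 22)*(K + 2) = 4 + (22 + K)*(2 + K) = 4 + (2 + K)*(22 + K))
I(-21)*1 + 353 = (48 + (-21)² + 24*(-21))*1 + 353 = (48 + 441 - 504)*1 + 353 = -15*1 + 353 = -15 + 353 = 338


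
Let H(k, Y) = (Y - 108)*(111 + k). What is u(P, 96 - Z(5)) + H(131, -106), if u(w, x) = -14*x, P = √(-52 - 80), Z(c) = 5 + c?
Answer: -52992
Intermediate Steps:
H(k, Y) = (-108 + Y)*(111 + k)
P = 2*I*√33 (P = √(-132) = 2*I*√33 ≈ 11.489*I)
u(P, 96 - Z(5)) + H(131, -106) = -14*(96 - (5 + 5)) + (-11988 - 108*131 + 111*(-106) - 106*131) = -14*(96 - 1*10) + (-11988 - 14148 - 11766 - 13886) = -14*(96 - 10) - 51788 = -14*86 - 51788 = -1204 - 51788 = -52992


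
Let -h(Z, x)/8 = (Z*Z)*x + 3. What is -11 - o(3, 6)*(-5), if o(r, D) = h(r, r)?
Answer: -1211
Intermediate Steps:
h(Z, x) = -24 - 8*x*Z² (h(Z, x) = -8*((Z*Z)*x + 3) = -8*(Z²*x + 3) = -8*(x*Z² + 3) = -8*(3 + x*Z²) = -24 - 8*x*Z²)
o(r, D) = -24 - 8*r³ (o(r, D) = -24 - 8*r*r² = -24 - 8*r³)
-11 - o(3, 6)*(-5) = -11 - (-24 - 8*3³)*(-5) = -11 - (-24 - 8*27)*(-5) = -11 - (-24 - 216)*(-5) = -11 - 1*(-240)*(-5) = -11 + 240*(-5) = -11 - 1200 = -1211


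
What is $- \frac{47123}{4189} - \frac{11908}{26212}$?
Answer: $- \frac{321267672}{27450517} \approx -11.704$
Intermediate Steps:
$- \frac{47123}{4189} - \frac{11908}{26212} = \left(-47123\right) \frac{1}{4189} - \frac{2977}{6553} = - \frac{47123}{4189} - \frac{2977}{6553} = - \frac{321267672}{27450517}$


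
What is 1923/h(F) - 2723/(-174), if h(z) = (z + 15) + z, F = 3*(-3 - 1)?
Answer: -11485/58 ≈ -198.02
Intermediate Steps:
F = -12 (F = 3*(-4) = -12)
h(z) = 15 + 2*z (h(z) = (15 + z) + z = 15 + 2*z)
1923/h(F) - 2723/(-174) = 1923/(15 + 2*(-12)) - 2723/(-174) = 1923/(15 - 24) - 2723*(-1/174) = 1923/(-9) + 2723/174 = 1923*(-⅑) + 2723/174 = -641/3 + 2723/174 = -11485/58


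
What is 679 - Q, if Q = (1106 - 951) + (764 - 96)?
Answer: -144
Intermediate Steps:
Q = 823 (Q = 155 + 668 = 823)
679 - Q = 679 - 1*823 = 679 - 823 = -144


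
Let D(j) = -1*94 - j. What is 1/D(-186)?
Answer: 1/92 ≈ 0.010870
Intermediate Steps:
D(j) = -94 - j
1/D(-186) = 1/(-94 - 1*(-186)) = 1/(-94 + 186) = 1/92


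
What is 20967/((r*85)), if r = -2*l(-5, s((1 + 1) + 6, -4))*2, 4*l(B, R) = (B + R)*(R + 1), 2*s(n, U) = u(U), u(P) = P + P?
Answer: -6989/765 ≈ -9.1359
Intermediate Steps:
u(P) = 2*P
s(n, U) = U (s(n, U) = (2*U)/2 = U)
l(B, R) = (1 + R)*(B + R)/4 (l(B, R) = ((B + R)*(R + 1))/4 = ((B + R)*(1 + R))/4 = ((1 + R)*(B + R))/4 = (1 + R)*(B + R)/4)
r = -27 (r = -2*((¼)*(-5) + (¼)*(-4) + (¼)*(-4)² + (¼)*(-5)*(-4))*2 = -2*(-5/4 - 1 + (¼)*16 + 5)*2 = -2*(-5/4 - 1 + 4 + 5)*2 = -2*27/4*2 = -27/2*2 = -27)
20967/((r*85)) = 20967/((-27*85)) = 20967/(-2295) = 20967*(-1/2295) = -6989/765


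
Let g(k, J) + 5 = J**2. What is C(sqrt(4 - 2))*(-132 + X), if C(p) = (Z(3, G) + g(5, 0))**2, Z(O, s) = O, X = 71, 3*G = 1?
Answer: -244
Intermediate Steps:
G = 1/3 (G = (1/3)*1 = 1/3 ≈ 0.33333)
g(k, J) = -5 + J**2
C(p) = 4 (C(p) = (3 + (-5 + 0**2))**2 = (3 + (-5 + 0))**2 = (3 - 5)**2 = (-2)**2 = 4)
C(sqrt(4 - 2))*(-132 + X) = 4*(-132 + 71) = 4*(-61) = -244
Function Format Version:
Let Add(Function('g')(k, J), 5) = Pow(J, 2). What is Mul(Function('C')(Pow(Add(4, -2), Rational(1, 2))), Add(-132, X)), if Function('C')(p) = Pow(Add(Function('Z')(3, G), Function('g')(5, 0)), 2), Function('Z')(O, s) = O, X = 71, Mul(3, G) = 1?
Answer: -244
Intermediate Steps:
G = Rational(1, 3) (G = Mul(Rational(1, 3), 1) = Rational(1, 3) ≈ 0.33333)
Function('g')(k, J) = Add(-5, Pow(J, 2))
Function('C')(p) = 4 (Function('C')(p) = Pow(Add(3, Add(-5, Pow(0, 2))), 2) = Pow(Add(3, Add(-5, 0)), 2) = Pow(Add(3, -5), 2) = Pow(-2, 2) = 4)
Mul(Function('C')(Pow(Add(4, -2), Rational(1, 2))), Add(-132, X)) = Mul(4, Add(-132, 71)) = Mul(4, -61) = -244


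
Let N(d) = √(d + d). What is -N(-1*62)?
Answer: -2*I*√31 ≈ -11.136*I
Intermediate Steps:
N(d) = √2*√d (N(d) = √(2*d) = √2*√d)
-N(-1*62) = -√2*√(-1*62) = -√2*√(-62) = -√2*I*√62 = -2*I*√31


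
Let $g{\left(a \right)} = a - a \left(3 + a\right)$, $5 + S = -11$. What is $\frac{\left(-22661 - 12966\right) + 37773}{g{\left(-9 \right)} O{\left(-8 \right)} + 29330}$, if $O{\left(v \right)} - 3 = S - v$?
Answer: $\frac{2146}{29645} \approx 0.07239$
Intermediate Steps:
$S = -16$ ($S = -5 - 11 = -16$)
$g{\left(a \right)} = a - a \left(3 + a\right)$
$O{\left(v \right)} = -13 - v$ ($O{\left(v \right)} = 3 - \left(16 + v\right) = -13 - v$)
$\frac{\left(-22661 - 12966\right) + 37773}{g{\left(-9 \right)} O{\left(-8 \right)} + 29330} = \frac{\left(-22661 - 12966\right) + 37773}{\left(-1\right) \left(-9\right) \left(2 - 9\right) \left(-13 - -8\right) + 29330} = \frac{\left(-22661 - 12966\right) + 37773}{\left(-1\right) \left(-9\right) \left(-7\right) \left(-13 + 8\right) + 29330} = \frac{-35627 + 37773}{\left(-63\right) \left(-5\right) + 29330} = \frac{2146}{315 + 29330} = \frac{2146}{29645}$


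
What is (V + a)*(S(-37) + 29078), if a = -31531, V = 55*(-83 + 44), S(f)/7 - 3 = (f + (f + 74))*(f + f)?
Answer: -979937924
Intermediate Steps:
S(f) = 21 + 14*f*(74 + 2*f) (S(f) = 21 + 7*((f + (f + 74))*(f + f)) = 21 + 7*((f + (74 + f))*(2*f)) = 21 + 7*((74 + 2*f)*(2*f)) = 21 + 7*(2*f*(74 + 2*f)) = 21 + 14*f*(74 + 2*f))
V = -2145 (V = 55*(-39) = -2145)
(V + a)*(S(-37) + 29078) = (-2145 - 31531)*((21 + 28*(-37)² + 1036*(-37)) + 29078) = -33676*((21 + 28*1369 - 38332) + 29078) = -33676*((21 + 38332 - 38332) + 29078) = -33676*(21 + 29078) = -33676*29099 = -979937924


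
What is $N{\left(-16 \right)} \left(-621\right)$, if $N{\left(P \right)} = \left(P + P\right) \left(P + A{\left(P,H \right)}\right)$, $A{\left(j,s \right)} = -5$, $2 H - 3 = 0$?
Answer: $-417312$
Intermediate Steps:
$H = \frac{3}{2}$ ($H = \frac{3}{2} + \frac{1}{2} \cdot 0 = \frac{3}{2} + 0 = \frac{3}{2} \approx 1.5$)
$N{\left(P \right)} = 2 P \left(-5 + P\right)$ ($N{\left(P \right)} = \left(P + P\right) \left(P - 5\right) = 2 P \left(-5 + P\right)$)
$N{\left(-16 \right)} \left(-621\right) = 2 \left(-16\right) \left(-5 - 16\right) \left(-621\right) = 2 \left(-16\right) \left(-21\right) \left(-621\right) = 672 \left(-621\right) = -417312$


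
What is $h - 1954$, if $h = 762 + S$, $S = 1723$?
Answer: $531$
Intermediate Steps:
$h = 2485$ ($h = 762 + 1723 = 2485$)
$h - 1954 = 2485 - 1954 = 531$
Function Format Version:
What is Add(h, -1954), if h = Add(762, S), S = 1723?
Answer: 531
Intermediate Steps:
h = 2485 (h = Add(762, 1723) = 2485)
Add(h, -1954) = Add(2485, -1954) = 531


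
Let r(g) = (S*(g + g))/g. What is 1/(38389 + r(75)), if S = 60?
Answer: 1/38509 ≈ 2.5968e-5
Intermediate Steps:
r(g) = 120 (r(g) = (60*(g + g))/g = (60*(2*g))/g = (120*g)/g = 120)
1/(38389 + r(75)) = 1/(38389 + 120) = 1/38509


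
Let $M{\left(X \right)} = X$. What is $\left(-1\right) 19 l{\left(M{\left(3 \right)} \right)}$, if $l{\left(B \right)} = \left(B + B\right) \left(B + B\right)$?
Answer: $-684$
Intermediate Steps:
$l{\left(B \right)} = 4 B^{2}$ ($l{\left(B \right)} = 2 B 2 B = 4 B^{2}$)
$\left(-1\right) 19 l{\left(M{\left(3 \right)} \right)} = \left(-1\right) 19 \cdot 4 \cdot 3^{2} = - 19 \cdot 4 \cdot 9 = \left(-19\right) 36 = -684$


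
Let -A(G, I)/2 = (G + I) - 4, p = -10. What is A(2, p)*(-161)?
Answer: -3864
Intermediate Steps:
A(G, I) = 8 - 2*G - 2*I (A(G, I) = -2*((G + I) - 4) = -2*(-4 + G + I) = 8 - 2*G - 2*I)
A(2, p)*(-161) = (8 - 2*2 - 2*(-10))*(-161) = (8 - 4 + 20)*(-161) = 24*(-161) = -3864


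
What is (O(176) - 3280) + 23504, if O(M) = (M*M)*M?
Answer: 5472000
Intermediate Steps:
O(M) = M**3 (O(M) = M**2*M = M**3)
(O(176) - 3280) + 23504 = (176**3 - 3280) + 23504 = (5451776 - 3280) + 23504 = 5448496 + 23504 = 5472000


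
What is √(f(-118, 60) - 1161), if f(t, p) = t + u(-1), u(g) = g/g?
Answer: 3*I*√142 ≈ 35.749*I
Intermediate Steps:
u(g) = 1
f(t, p) = 1 + t (f(t, p) = t + 1 = 1 + t)
√(f(-118, 60) - 1161) = √((1 - 118) - 1161) = √(-117 - 1161) = √(-1278) = 3*I*√142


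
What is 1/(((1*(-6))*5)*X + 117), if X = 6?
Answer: -1/63 ≈ -0.015873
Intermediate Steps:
1/(((1*(-6))*5)*X + 117) = 1/(((1*(-6))*5)*6 + 117) = 1/(-6*5*6 + 117) = 1/(-30*6 + 117) = 1/(-180 + 117) = 1/(-63) = -1/63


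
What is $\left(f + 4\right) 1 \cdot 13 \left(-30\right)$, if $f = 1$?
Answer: $-1950$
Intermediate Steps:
$\left(f + 4\right) 1 \cdot 13 \left(-30\right) = \left(1 + 4\right) 1 \cdot 13 \left(-30\right) = 5 \cdot 1 \cdot 13 \left(-30\right) = 5 \cdot 13 \left(-30\right) = 65 \left(-30\right) = -1950$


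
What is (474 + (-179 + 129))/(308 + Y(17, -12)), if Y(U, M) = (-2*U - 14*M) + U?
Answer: 424/459 ≈ 0.92375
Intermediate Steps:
Y(U, M) = -U - 14*M (Y(U, M) = (-14*M - 2*U) + U = -U - 14*M)
(474 + (-179 + 129))/(308 + Y(17, -12)) = (474 + (-179 + 129))/(308 + (-1*17 - 14*(-12))) = (474 - 50)/(308 + (-17 + 168)) = 424/(308 + 151) = 424/459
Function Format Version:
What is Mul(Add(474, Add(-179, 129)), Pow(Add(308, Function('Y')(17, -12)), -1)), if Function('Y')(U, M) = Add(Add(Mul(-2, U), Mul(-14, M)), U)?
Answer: Rational(424, 459) ≈ 0.92375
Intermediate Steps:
Function('Y')(U, M) = Add(Mul(-1, U), Mul(-14, M)) (Function('Y')(U, M) = Add(Add(Mul(-14, M), Mul(-2, U)), U) = Add(Mul(-1, U), Mul(-14, M)))
Mul(Add(474, Add(-179, 129)), Pow(Add(308, Function('Y')(17, -12)), -1)) = Mul(Add(474, Add(-179, 129)), Pow(Add(308, Add(Mul(-1, 17), Mul(-14, -12))), -1)) = Mul(Add(474, -50), Pow(Add(308, Add(-17, 168)), -1)) = Mul(424, Pow(Add(308, 151), -1)) = Mul(424, Pow(459, -1)) = Mul(424, Rational(1, 459)) = Rational(424, 459)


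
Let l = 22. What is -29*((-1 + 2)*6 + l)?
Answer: -812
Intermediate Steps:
-29*((-1 + 2)*6 + l) = -29*((-1 + 2)*6 + 22) = -29*(1*6 + 22) = -29*(6 + 22) = -29*28 = -812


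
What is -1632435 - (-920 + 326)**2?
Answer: -1985271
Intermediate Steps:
-1632435 - (-920 + 326)**2 = -1632435 - 1*(-594)**2 = -1632435 - 1*352836 = -1632435 - 352836 = -1985271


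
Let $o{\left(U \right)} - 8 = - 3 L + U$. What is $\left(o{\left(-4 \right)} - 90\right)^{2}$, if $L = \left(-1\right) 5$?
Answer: $5041$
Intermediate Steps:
$L = -5$
$o{\left(U \right)} = 23 + U$ ($o{\left(U \right)} = 8 + \left(\left(-3\right) \left(-5\right) + U\right) = 8 + \left(15 + U\right) = 23 + U$)
$\left(o{\left(-4 \right)} - 90\right)^{2} = \left(\left(23 - 4\right) - 90\right)^{2} = \left(19 - 90\right)^{2} = \left(-71\right)^{2} = 5041$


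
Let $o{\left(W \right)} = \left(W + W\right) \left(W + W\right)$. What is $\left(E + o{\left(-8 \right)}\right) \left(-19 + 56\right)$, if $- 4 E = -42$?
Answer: $\frac{19721}{2} \approx 9860.5$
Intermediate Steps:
$E = \frac{21}{2}$ ($E = \left(- \frac{1}{4}\right) \left(-42\right) = \frac{21}{2} \approx 10.5$)
$o{\left(W \right)} = 4 W^{2}$ ($o{\left(W \right)} = 2 W 2 W = 4 W^{2}$)
$\left(E + o{\left(-8 \right)}\right) \left(-19 + 56\right) = \left(\frac{21}{2} + 4 \left(-8\right)^{2}\right) \left(-19 + 56\right) = \left(\frac{21}{2} + 4 \cdot 64\right) 37 = \left(\frac{21}{2} + 256\right) 37 = \frac{533}{2} \cdot 37 = \frac{19721}{2}$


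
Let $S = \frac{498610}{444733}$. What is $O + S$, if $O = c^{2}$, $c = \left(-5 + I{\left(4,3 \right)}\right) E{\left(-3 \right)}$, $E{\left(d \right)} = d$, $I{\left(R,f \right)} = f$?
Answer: $\frac{16508998}{444733} \approx 37.121$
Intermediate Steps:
$c = 6$ ($c = \left(-5 + 3\right) \left(-3\right) = \left(-2\right) \left(-3\right) = 6$)
$S = \frac{498610}{444733}$ ($S = 498610 \cdot \frac{1}{444733} = \frac{498610}{444733} \approx 1.1211$)
$O = 36$ ($O = 6^{2} = 36$)
$O + S = 36 + \frac{498610}{444733} = \frac{16508998}{444733}$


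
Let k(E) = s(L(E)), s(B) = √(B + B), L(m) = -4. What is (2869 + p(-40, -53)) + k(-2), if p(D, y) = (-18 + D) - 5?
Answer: 2806 + 2*I*√2 ≈ 2806.0 + 2.8284*I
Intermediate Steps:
p(D, y) = -23 + D
s(B) = √2*√B (s(B) = √(2*B) = √2*√B)
k(E) = 2*I*√2 (k(E) = √2*√(-4) = √2*(2*I) = 2*I*√2)
(2869 + p(-40, -53)) + k(-2) = (2869 + (-23 - 40)) + 2*I*√2 = (2869 - 63) + 2*I*√2 = 2806 + 2*I*√2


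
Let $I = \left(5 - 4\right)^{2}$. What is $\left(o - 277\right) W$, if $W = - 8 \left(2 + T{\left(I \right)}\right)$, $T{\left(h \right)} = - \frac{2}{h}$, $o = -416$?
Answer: $0$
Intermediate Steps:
$I = 1$ ($I = 1^{2} = 1$)
$W = 0$ ($W = - 8 \left(2 - \frac{2}{1}\right) = - 8 \left(2 - 2\right) = \left(-8\right) 0 = 0$)
$\left(o - 277\right) W = \left(-416 - 277\right) 0 = \left(-693\right) 0 = 0$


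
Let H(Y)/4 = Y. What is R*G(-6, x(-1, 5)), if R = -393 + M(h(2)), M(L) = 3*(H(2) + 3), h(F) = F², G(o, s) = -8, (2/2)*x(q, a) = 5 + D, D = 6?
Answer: 2880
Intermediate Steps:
H(Y) = 4*Y
x(q, a) = 11 (x(q, a) = 5 + 6 = 11)
M(L) = 33 (M(L) = 3*(4*2 + 3) = 3*(8 + 3) = 3*11 = 33)
R = -360 (R = -393 + 33 = -360)
R*G(-6, x(-1, 5)) = -360*(-8) = 2880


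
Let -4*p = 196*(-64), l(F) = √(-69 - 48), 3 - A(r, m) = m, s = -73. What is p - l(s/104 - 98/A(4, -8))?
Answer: 3136 - 3*I*√13 ≈ 3136.0 - 10.817*I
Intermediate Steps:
A(r, m) = 3 - m
l(F) = 3*I*√13 (l(F) = √(-117) = 3*I*√13)
p = 3136 (p = -49*(-64) = -¼*(-12544) = 3136)
p - l(s/104 - 98/A(4, -8)) = 3136 - 3*I*√13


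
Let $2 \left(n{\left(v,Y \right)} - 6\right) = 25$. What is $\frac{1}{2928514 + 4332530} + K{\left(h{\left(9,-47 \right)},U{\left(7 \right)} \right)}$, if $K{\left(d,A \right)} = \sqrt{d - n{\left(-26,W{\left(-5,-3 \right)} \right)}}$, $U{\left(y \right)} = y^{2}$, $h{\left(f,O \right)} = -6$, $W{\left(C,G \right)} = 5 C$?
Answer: $\frac{1}{7261044} + \frac{7 i \sqrt{2}}{2} \approx 1.3772 \cdot 10^{-7} + 4.9497 i$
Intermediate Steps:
$n{\left(v,Y \right)} = \frac{37}{2}$ ($n{\left(v,Y \right)} = 6 + \frac{1}{2} \cdot 25 = 6 + \frac{25}{2} = \frac{37}{2}$)
$K{\left(d,A \right)} = \sqrt{- \frac{37}{2} + d}$ ($K{\left(d,A \right)} = \sqrt{d - \frac{37}{2}} = \sqrt{- \frac{37}{2} + d}$)
$\frac{1}{2928514 + 4332530} + K{\left(h{\left(9,-47 \right)},U{\left(7 \right)} \right)} = \frac{1}{2928514 + 4332530} + \frac{\sqrt{-74 + 4 \left(-6\right)}}{2} = \frac{1}{7261044} + \frac{\sqrt{-74 - 24}}{2} = \frac{1}{7261044} + \frac{\sqrt{-98}}{2} = \frac{1}{7261044} + \frac{7 i \sqrt{2}}{2}$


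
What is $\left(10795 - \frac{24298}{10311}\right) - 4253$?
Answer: $\frac{67430264}{10311} \approx 6539.6$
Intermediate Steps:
$\left(10795 - \frac{24298}{10311}\right) - 4253 = \frac{111282947}{10311} - 4253 = \frac{67430264}{10311}$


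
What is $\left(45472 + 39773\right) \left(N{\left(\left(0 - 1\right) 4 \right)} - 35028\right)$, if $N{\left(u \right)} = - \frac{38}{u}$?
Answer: $- \frac{5970304065}{2} \approx -2.9852 \cdot 10^{9}$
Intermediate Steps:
$\left(45472 + 39773\right) \left(N{\left(\left(0 - 1\right) 4 \right)} - 35028\right) = \left(45472 + 39773\right) \left(- \frac{38}{\left(0 - 1\right) 4} - 35028\right) = 85245 \left(- \frac{38}{\left(-1\right) 4} - 35028\right) = 85245 \left(- \frac{38}{-4} - 35028\right) = 85245 \left(\left(-38\right) \left(- \frac{1}{4}\right) - 35028\right) = 85245 \left(\frac{19}{2} - 35028\right) = 85245 \left(- \frac{70037}{2}\right) = - \frac{5970304065}{2}$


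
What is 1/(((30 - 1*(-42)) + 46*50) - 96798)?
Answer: -1/94426 ≈ -1.0590e-5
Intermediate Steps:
1/(((30 - 1*(-42)) + 46*50) - 96798) = 1/(((30 + 42) + 2300) - 96798) = 1/((72 + 2300) - 96798) = 1/(2372 - 96798) = 1/(-94426) = -1/94426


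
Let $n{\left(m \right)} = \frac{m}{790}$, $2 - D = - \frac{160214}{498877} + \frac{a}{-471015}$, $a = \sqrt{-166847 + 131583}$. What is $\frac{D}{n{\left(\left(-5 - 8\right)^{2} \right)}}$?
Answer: $\frac{914794720}{84310213} + \frac{1264 i \sqrt{551}}{15920307} \approx 10.85 + 0.0018637 i$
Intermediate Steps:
$a = 8 i \sqrt{551}$ ($a = \sqrt{-35264} = 8 i \sqrt{551} \approx 187.79 i$)
$D = \frac{1157968}{498877} + \frac{8 i \sqrt{551}}{471015}$ ($D = 2 - \left(- \frac{160214}{498877} + \frac{8 i \sqrt{551}}{-471015}\right) = 2 - \left(\left(-160214\right) \frac{1}{498877} + 8 i \sqrt{551} \left(- \frac{1}{471015}\right)\right) = 2 - \left(- \frac{160214}{498877} - \frac{8 i \sqrt{551}}{471015}\right) = 2 + \left(\frac{160214}{498877} + \frac{8 i \sqrt{551}}{471015}\right) = \frac{1157968}{498877} + \frac{8 i \sqrt{551}}{471015} \approx 2.3211 + 0.00039869 i$)
$n{\left(m \right)} = \frac{m}{790}$ ($n{\left(m \right)} = m \frac{1}{790} = \frac{m}{790}$)
$\frac{D}{n{\left(\left(-5 - 8\right)^{2} \right)}} = \frac{\frac{1157968}{498877} + \frac{8 i \sqrt{551}}{471015}}{\frac{1}{790} \left(-5 - 8\right)^{2}} = \frac{\frac{1157968}{498877} + \frac{8 i \sqrt{551}}{471015}}{\frac{1}{790} \left(-13\right)^{2}} = \frac{\frac{1157968}{498877} + \frac{8 i \sqrt{551}}{471015}}{\frac{1}{790} \cdot 169} = \frac{\frac{1157968}{498877} + \frac{8 i \sqrt{551}}{471015}}{\frac{169}{790}} = \left(\frac{1157968}{498877} + \frac{8 i \sqrt{551}}{471015}\right) \frac{790}{169} = \frac{914794720}{84310213} + \frac{1264 i \sqrt{551}}{15920307}$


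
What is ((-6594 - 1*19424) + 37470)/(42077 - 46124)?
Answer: -11452/4047 ≈ -2.8298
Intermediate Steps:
((-6594 - 1*19424) + 37470)/(42077 - 46124) = ((-6594 - 19424) + 37470)/(-4047) = (-26018 + 37470)*(-1/4047) = 11452*(-1/4047) = -11452/4047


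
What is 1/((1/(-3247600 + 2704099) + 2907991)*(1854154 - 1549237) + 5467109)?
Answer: 181167/160641025079763313 ≈ 1.1278e-12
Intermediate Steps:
1/((1/(-3247600 + 2704099) + 2907991)*(1854154 - 1549237) + 5467109) = 1/((1/(-543501) + 2907991)*304917 + 5467109) = 1/((-1/543501 + 2907991)*304917 + 5467109) = 1/((1580496016490/543501)*304917 + 5467109) = 1/(160640034620027110/181167 + 5467109) = 1/(160641025079763313/181167) = 181167/160641025079763313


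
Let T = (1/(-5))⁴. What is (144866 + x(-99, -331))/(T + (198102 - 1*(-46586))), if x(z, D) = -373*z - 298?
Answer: 113434375/152930001 ≈ 0.74174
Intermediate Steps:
x(z, D) = -298 - 373*z
T = 1/625 (T = (-⅕)⁴ = 1/625 ≈ 0.0016000)
(144866 + x(-99, -331))/(T + (198102 - 1*(-46586))) = (144866 + (-298 - 373*(-99)))/(1/625 + (198102 - 1*(-46586))) = (144866 + (-298 + 36927))/(1/625 + (198102 + 46586)) = (144866 + 36629)/(1/625 + 244688) = 181495/(152930001/625) = 181495*(625/152930001) = 113434375/152930001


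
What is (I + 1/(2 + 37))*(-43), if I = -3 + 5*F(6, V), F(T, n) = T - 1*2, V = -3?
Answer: -28552/39 ≈ -732.10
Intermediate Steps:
F(T, n) = -2 + T (F(T, n) = T - 2 = -2 + T)
I = 17 (I = -3 + 5*(-2 + 6) = -3 + 5*4 = -3 + 20 = 17)
(I + 1/(2 + 37))*(-43) = (17 + 1/(2 + 37))*(-43) = (17 + 1/39)*(-43) = (664/39)*(-43) = -28552/39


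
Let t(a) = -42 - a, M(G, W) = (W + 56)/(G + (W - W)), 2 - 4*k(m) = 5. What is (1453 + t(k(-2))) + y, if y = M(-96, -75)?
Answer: 135547/96 ≈ 1411.9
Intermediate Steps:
k(m) = -3/4 (k(m) = 1/2 - 1/4*5 = 1/2 - 5/4 = -3/4)
M(G, W) = (56 + W)/G (M(G, W) = (56 + W)/(G + 0) = (56 + W)/G)
y = 19/96 (y = (56 - 75)/(-96) = -1/96*(-19) = 19/96 ≈ 0.19792)
(1453 + t(k(-2))) + y = (1453 + (-42 - 1*(-3/4))) + 19/96 = (1453 + (-42 + 3/4)) + 19/96 = (1453 - 165/4) + 19/96 = 5647/4 + 19/96 = 135547/96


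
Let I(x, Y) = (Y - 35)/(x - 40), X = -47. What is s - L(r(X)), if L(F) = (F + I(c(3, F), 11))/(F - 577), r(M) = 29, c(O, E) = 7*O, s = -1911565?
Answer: -19903214205/10412 ≈ -1.9116e+6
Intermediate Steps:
I(x, Y) = (-35 + Y)/(-40 + x)
L(F) = (24/19 + F)/(-577 + F) (L(F) = (F + (-35 + 11)/(-40 + 7*3))/(F - 577) = (F - 24/(-40 + 21))/(-577 + F) = (F - 24/(-19))/(-577 + F) = (F - 1/19*(-24))/(-577 + F) = (F + 24/19)/(-577 + F) = (24/19 + F)/(-577 + F))
s - L(r(X)) = -1911565 - (24/19 + 29)/(-577 + 29) = -1911565 - 575/((-548)*19) = -1911565 - (-1)*575/(548*19) = -1911565 - 1*(-575/10412) = -1911565 + 575/10412 = -19903214205/10412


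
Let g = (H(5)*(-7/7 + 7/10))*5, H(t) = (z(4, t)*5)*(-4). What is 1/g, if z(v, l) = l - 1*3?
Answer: 1/60 ≈ 0.016667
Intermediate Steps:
z(v, l) = -3 + l (z(v, l) = l - 3 = -3 + l)
H(t) = 60 - 20*t (H(t) = ((-3 + t)*5)*(-4) = (-15 + 5*t)*(-4) = 60 - 20*t)
g = 60 (g = ((60 - 20*5)*(-7/7 + 7/10))*5 = ((60 - 100)*(-7*⅐ + 7*(⅒)))*5 = -40*(-1 + 7/10)*5 = -40*(-3/10)*5 = 12*5 = 60)
1/g = 1/60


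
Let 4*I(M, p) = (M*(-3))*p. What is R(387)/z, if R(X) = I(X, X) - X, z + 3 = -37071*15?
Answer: 150285/741424 ≈ 0.20270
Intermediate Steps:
I(M, p) = -3*M*p/4 (I(M, p) = ((M*(-3))*p)/4 = ((-3*M)*p)/4 = (-3*M*p)/4 = -3*M*p/4)
z = -556068 (z = -3 - 37071*15 = -3 - 556065 = -556068)
R(X) = -X - 3*X²/4 (R(X) = -3*X*X/4 - X = -3*X²/4 - X = -X - 3*X²/4)
R(387)/z = ((¼)*387*(-4 - 3*387))/(-556068) = ((¼)*387*(-4 - 1161))*(-1/556068) = ((¼)*387*(-1165))*(-1/556068) = -450855/4*(-1/556068) = 150285/741424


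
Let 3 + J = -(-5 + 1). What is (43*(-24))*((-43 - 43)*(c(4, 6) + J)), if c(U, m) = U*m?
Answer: 2218800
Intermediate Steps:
J = 1 (J = -3 - (-5 + 1) = -3 - 1*(-4) = -3 + 4 = 1)
(43*(-24))*((-43 - 43)*(c(4, 6) + J)) = (43*(-24))*((-43 - 43)*(4*6 + 1)) = -(-88752)*(24 + 1) = -(-88752)*25 = -1032*(-2150) = 2218800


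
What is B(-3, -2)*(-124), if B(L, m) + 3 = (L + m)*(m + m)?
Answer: -2108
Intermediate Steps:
B(L, m) = -3 + 2*m*(L + m) (B(L, m) = -3 + (L + m)*(m + m) = -3 + (L + m)*(2*m) = -3 + 2*m*(L + m))
B(-3, -2)*(-124) = (-3 + 2*(-2)² + 2*(-3)*(-2))*(-124) = (-3 + 2*4 + 12)*(-124) = (-3 + 8 + 12)*(-124) = 17*(-124) = -2108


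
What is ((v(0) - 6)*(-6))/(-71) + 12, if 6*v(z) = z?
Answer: 816/71 ≈ 11.493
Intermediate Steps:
v(z) = z/6
((v(0) - 6)*(-6))/(-71) + 12 = (((1/6)*0 - 6)*(-6))/(-71) + 12 = ((0 - 6)*(-6))*(-1/71) + 12 = -6*(-6)*(-1/71) + 12 = 36*(-1/71) + 12 = -36/71 + 12 = 816/71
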